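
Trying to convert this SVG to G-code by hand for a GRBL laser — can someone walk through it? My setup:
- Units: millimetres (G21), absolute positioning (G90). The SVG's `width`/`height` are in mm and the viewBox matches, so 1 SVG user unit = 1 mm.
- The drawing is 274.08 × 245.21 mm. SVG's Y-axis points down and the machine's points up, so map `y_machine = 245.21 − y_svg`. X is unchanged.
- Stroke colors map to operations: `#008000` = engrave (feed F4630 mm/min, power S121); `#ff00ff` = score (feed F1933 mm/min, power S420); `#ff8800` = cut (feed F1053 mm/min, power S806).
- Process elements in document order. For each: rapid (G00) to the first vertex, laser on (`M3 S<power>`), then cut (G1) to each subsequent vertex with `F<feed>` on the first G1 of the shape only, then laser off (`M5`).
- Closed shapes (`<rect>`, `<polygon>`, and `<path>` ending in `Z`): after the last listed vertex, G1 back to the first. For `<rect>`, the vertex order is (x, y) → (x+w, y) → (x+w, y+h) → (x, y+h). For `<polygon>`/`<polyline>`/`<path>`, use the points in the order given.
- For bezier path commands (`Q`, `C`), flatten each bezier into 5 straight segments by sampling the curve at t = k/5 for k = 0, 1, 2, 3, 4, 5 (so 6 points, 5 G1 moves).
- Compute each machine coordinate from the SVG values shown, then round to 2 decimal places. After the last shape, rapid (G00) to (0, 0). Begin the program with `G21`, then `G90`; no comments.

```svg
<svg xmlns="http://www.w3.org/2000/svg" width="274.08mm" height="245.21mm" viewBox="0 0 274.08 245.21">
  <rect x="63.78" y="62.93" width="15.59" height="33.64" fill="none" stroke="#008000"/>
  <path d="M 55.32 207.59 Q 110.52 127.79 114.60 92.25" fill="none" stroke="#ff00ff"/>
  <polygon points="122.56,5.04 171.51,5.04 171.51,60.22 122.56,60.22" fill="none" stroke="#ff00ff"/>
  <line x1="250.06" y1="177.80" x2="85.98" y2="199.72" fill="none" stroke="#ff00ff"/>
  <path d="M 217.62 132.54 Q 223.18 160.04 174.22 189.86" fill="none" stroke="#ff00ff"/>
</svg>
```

1 u = 1 mm; y_m = 245.21 − y.

[1] `<rect>` rectangle, #008000→engrave S121 F4630: (63.78,182.28) → (79.37,182.28) → (79.37,148.64) → (63.78,148.64) → (63.78,182.28) (closed)

[2] `<path>` quadratic bezier, #ff00ff→score S420 F1933: (55.32,37.62) → (75.36,67.77) → (91.30,94.38) → (103.16,117.45) → (110.92,136.97) → (114.60,152.96)

[3] `<polygon>` rectangle, #ff00ff→score S420 F1933: (122.56,240.17) → (171.51,240.17) → (171.51,184.99) → (122.56,184.99) → (122.56,240.17) (closed)

[4] `<line>` line segment, #ff00ff→score S420 F1933: (250.06,67.41) → (85.98,45.49)

[5] `<path>` quadratic bezier, #ff00ff→score S420 F1933: (217.62,112.67) → (217.66,101.58) → (213.34,90.30) → (204.66,78.83) → (191.62,67.19) → (174.22,55.35)

G21
G90
G00 X63.78 Y182.28
M3 S121
G1 X79.37 Y182.28 F4630
G1 X79.37 Y148.64
G1 X63.78 Y148.64
G1 X63.78 Y182.28
M5
G00 X55.32 Y37.62
M3 S420
G1 X75.36 Y67.77 F1933
G1 X91.30 Y94.38
G1 X103.16 Y117.45
G1 X110.92 Y136.97
G1 X114.60 Y152.96
M5
G00 X122.56 Y240.17
M3 S420
G1 X171.51 Y240.17 F1933
G1 X171.51 Y184.99
G1 X122.56 Y184.99
G1 X122.56 Y240.17
M5
G00 X250.06 Y67.41
M3 S420
G1 X85.98 Y45.49 F1933
M5
G00 X217.62 Y112.67
M3 S420
G1 X217.66 Y101.58 F1933
G1 X213.34 Y90.30
G1 X204.66 Y78.83
G1 X191.62 Y67.19
G1 X174.22 Y55.35
M5
G00 X0.00 Y0.00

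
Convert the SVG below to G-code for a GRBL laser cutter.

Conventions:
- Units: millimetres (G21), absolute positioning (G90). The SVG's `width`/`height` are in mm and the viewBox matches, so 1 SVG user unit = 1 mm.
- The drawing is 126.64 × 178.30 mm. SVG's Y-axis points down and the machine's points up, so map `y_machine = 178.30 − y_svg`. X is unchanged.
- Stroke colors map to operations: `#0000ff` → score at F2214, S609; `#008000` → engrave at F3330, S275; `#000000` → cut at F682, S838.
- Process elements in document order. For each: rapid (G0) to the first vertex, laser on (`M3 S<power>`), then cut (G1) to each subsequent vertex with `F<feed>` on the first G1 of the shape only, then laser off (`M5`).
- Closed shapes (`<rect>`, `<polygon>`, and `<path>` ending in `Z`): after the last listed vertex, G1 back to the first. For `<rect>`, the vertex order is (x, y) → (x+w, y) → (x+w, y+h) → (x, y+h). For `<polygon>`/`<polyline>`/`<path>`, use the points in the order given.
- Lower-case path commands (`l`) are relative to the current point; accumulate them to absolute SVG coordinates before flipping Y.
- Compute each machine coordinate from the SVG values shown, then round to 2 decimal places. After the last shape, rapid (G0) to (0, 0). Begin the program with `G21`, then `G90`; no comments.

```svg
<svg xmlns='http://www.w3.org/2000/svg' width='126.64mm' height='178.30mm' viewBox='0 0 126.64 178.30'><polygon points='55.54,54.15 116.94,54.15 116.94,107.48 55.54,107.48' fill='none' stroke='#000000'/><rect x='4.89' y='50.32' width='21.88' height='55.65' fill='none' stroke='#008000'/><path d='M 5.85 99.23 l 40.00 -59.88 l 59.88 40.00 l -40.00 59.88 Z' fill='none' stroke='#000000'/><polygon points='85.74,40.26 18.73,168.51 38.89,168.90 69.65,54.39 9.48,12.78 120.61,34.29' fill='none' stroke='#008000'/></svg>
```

1 u = 1 mm; y_m = 178.30 − y.

[1] `<polygon>` rectangle, #000000→cut S838 F682: (55.54,124.15) → (116.94,124.15) → (116.94,70.82) → (55.54,70.82) → (55.54,124.15) (closed)

[2] `<rect>` rectangle, #008000→engrave S275 F3330: (4.89,127.98) → (26.77,127.98) → (26.77,72.33) → (4.89,72.33) → (4.89,127.98) (closed)

[3] `<path>` regular polygon, #000000→cut S838 F682: (5.85,79.07) → (45.85,138.95) → (105.73,98.95) → (65.73,39.07) → (5.85,79.07) (closed)

[4] `<polygon>` closed polygon, #008000→engrave S275 F3330: (85.74,138.04) → (18.73,9.79) → (38.89,9.40) → (69.65,123.91) → (9.48,165.52) → (120.61,144.01) → (85.74,138.04) (closed)

G21
G90
G0 X55.54 Y124.15
M3 S838
G1 X116.94 Y124.15 F682
G1 X116.94 Y70.82
G1 X55.54 Y70.82
G1 X55.54 Y124.15
M5
G0 X4.89 Y127.98
M3 S275
G1 X26.77 Y127.98 F3330
G1 X26.77 Y72.33
G1 X4.89 Y72.33
G1 X4.89 Y127.98
M5
G0 X5.85 Y79.07
M3 S838
G1 X45.85 Y138.95 F682
G1 X105.73 Y98.95
G1 X65.73 Y39.07
G1 X5.85 Y79.07
M5
G0 X85.74 Y138.04
M3 S275
G1 X18.73 Y9.79 F3330
G1 X38.89 Y9.40
G1 X69.65 Y123.91
G1 X9.48 Y165.52
G1 X120.61 Y144.01
G1 X85.74 Y138.04
M5
G0 X0.00 Y0.00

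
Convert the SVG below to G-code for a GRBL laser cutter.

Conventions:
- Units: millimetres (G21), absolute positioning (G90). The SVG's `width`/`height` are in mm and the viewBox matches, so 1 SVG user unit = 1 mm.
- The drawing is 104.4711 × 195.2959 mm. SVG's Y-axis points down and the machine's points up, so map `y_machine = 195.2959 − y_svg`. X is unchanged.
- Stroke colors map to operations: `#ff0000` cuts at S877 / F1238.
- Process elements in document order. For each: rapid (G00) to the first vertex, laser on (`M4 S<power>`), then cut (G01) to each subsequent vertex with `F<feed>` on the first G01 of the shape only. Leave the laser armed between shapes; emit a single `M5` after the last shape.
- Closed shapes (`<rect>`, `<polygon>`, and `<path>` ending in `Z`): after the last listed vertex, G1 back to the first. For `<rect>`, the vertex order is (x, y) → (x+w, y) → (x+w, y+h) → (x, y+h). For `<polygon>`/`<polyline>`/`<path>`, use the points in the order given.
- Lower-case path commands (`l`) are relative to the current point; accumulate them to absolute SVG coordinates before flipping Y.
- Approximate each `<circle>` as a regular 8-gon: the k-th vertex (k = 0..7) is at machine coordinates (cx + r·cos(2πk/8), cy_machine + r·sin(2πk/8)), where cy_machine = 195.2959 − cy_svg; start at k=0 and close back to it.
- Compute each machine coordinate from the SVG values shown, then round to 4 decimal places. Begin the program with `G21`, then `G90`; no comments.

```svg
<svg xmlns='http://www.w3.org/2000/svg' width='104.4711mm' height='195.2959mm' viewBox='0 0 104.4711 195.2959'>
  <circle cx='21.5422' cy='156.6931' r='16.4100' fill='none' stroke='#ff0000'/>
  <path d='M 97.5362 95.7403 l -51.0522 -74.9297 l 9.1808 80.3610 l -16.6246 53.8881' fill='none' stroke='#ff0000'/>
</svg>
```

G21
G90
G00 X37.9522 Y38.6028
M4 S877
G01 X33.1458 Y50.2064 F1238
G01 X21.5422 Y55.0128
G01 X9.9386 Y50.2064
G01 X5.1322 Y38.6028
G01 X9.9386 Y26.9992
G01 X21.5422 Y22.1928
G01 X33.1458 Y26.9992
G01 X37.9522 Y38.6028
G00 X97.5362 Y99.5556
M4 S877
G01 X46.4840 Y174.4853 F1238
G01 X55.6648 Y94.1243
G01 X39.0402 Y40.2362
M5

1 u = 1 mm; y_m = 195.2959 − y.

[1] `<circle>` circle, #ff0000→cut S877 F1238: (37.9522,38.6028) → (33.1458,50.2064) → (21.5422,55.0128) → (9.9386,50.2064) → (5.1322,38.6028) → (9.9386,26.9992) → (21.5422,22.1928) → (33.1458,26.9992) → (37.9522,38.6028) (closed)

[2] `<path>` open polyline, #ff0000→cut S877 F1238: (97.5362,99.5556) → (46.4840,174.4853) → (55.6648,94.1243) → (39.0402,40.2362)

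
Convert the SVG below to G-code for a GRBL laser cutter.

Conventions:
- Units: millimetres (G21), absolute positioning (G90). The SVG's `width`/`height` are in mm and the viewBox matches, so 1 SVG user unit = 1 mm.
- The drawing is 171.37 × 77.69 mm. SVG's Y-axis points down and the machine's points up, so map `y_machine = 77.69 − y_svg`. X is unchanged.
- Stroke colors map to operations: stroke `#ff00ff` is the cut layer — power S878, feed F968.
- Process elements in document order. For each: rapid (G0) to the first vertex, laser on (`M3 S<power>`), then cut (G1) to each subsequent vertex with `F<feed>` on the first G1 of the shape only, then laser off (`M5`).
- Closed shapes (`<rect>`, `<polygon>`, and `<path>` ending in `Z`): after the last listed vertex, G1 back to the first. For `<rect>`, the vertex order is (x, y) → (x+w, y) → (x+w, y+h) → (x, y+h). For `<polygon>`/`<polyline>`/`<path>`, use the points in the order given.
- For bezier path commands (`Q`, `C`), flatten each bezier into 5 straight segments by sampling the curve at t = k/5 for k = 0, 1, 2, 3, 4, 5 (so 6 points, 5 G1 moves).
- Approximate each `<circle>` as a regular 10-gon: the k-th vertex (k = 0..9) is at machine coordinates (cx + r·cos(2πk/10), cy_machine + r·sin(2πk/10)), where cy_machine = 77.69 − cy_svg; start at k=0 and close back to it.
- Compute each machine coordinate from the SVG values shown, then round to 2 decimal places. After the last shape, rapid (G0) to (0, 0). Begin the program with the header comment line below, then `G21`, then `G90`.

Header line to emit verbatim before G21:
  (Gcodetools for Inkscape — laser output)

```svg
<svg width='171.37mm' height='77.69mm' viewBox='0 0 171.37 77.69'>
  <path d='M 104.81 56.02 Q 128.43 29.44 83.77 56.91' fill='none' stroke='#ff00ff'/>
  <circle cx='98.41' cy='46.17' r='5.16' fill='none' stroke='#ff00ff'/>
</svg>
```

Since the viewBox matches the mm dimensions, user units are millimetres directly. The only transform is the Y-flip y_m = 77.69 − y_svg.

Shape 1 is a quadratic bezier drawn with `<path>`. Its stroke #ff00ff means cut at S878, F968. After flipping Y the toolpath is (104.81,21.67) → (111.53,30.14) → (112.78,34.29) → (108.57,34.11) → (98.90,29.61) → (83.77,20.78).

Shape 2 is a circle drawn with `<circle>`. Its stroke #ff00ff means cut at S878, F968. After flipping Y the toolpath is (103.57,31.52) → (102.58,34.55) → (100.00,36.43) → (96.82,36.43) → (94.24,34.55) → (93.25,31.52) → (94.24,28.49) → (96.82,26.61) → (100.00,26.61) → (102.58,28.49) → (103.57,31.52), returning to the start.

(Gcodetools for Inkscape — laser output)
G21
G90
G0 X104.81 Y21.67
M3 S878
G1 X111.53 Y30.14 F968
G1 X112.78 Y34.29
G1 X108.57 Y34.11
G1 X98.90 Y29.61
G1 X83.77 Y20.78
M5
G0 X103.57 Y31.52
M3 S878
G1 X102.58 Y34.55 F968
G1 X100.00 Y36.43
G1 X96.82 Y36.43
G1 X94.24 Y34.55
G1 X93.25 Y31.52
G1 X94.24 Y28.49
G1 X96.82 Y26.61
G1 X100.00 Y26.61
G1 X102.58 Y28.49
G1 X103.57 Y31.52
M5
G0 X0.00 Y0.00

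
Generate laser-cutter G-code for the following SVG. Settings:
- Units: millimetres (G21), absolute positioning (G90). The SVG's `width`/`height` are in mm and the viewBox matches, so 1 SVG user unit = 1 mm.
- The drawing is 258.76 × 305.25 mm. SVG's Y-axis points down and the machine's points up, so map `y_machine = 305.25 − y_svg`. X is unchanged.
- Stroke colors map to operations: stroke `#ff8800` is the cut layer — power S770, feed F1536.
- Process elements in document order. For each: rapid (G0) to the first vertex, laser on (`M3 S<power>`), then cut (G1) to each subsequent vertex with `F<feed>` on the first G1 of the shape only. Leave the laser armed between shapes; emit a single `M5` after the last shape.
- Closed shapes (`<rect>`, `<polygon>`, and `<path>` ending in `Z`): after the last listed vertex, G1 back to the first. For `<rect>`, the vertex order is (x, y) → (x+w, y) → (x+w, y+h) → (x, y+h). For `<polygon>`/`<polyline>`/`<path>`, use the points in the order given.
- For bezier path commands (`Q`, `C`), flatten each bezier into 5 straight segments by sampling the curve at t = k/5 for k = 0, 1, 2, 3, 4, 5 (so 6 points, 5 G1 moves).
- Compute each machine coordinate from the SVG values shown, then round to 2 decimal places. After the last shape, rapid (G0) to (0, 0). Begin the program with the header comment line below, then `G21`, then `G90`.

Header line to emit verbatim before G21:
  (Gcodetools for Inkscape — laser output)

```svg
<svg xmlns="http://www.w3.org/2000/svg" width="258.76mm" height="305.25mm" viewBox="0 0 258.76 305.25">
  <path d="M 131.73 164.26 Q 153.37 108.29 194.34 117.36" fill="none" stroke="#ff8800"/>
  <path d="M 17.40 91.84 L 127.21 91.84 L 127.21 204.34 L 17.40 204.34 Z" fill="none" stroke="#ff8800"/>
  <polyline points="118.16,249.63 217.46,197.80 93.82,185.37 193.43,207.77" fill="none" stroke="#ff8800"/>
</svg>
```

(Gcodetools for Inkscape — laser output)
G21
G90
G0 X131.73 Y140.99
M3 S770
G1 X141.16 Y160.78 F1536
G1 X152.13 Y175.36
G1 X164.66 Y184.74
G1 X178.73 Y188.92
G1 X194.34 Y187.89
G0 X17.40 Y213.41
M3 S770
G1 X127.21 Y213.41 F1536
G1 X127.21 Y100.91
G1 X17.40 Y100.91
G1 X17.40 Y213.41
G0 X118.16 Y55.62
M3 S770
G1 X217.46 Y107.45 F1536
G1 X93.82 Y119.88
G1 X193.43 Y97.48
M5
G0 X0.00 Y0.00

1 u = 1 mm; y_m = 305.25 − y.

[1] `<path>` quadratic bezier, #ff8800→cut S770 F1536: (131.73,140.99) → (141.16,160.78) → (152.13,175.36) → (164.66,184.74) → (178.73,188.92) → (194.34,187.89)

[2] `<path>` rectangle, #ff8800→cut S770 F1536: (17.40,213.41) → (127.21,213.41) → (127.21,100.91) → (17.40,100.91) → (17.40,213.41) (closed)

[3] `<polyline>` open polyline, #ff8800→cut S770 F1536: (118.16,55.62) → (217.46,107.45) → (93.82,119.88) → (193.43,97.48)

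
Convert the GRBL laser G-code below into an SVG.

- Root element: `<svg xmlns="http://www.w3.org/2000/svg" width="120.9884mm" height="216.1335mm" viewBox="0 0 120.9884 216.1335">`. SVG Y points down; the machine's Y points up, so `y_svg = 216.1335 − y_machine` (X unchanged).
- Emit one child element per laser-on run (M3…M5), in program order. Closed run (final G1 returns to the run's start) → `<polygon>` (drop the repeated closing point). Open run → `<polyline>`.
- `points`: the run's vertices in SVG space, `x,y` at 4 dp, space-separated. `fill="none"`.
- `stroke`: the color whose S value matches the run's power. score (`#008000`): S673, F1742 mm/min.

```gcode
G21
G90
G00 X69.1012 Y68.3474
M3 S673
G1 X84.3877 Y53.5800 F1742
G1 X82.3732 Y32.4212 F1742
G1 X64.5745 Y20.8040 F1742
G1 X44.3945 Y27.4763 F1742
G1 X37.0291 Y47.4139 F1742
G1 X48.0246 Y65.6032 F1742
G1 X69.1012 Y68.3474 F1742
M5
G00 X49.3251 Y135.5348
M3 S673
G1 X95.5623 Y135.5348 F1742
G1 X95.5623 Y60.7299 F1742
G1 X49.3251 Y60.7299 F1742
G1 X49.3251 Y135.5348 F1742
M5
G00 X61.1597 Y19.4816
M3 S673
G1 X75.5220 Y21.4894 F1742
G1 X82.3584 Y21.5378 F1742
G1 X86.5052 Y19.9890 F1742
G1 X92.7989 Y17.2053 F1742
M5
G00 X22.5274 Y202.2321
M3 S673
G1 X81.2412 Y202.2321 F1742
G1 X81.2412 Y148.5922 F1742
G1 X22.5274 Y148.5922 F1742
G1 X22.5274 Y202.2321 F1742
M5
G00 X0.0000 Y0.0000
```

y_svg = 216.1335 − y_m. Every run uses S673, so all elements get stroke `#008000` (score).

[1] closed run; points: 69.1012,147.7861 84.3877,162.5535 82.3732,183.7123 64.5745,195.3295 44.3945,188.6572 37.0291,168.7196 48.0246,150.5303

[2] closed run; points: 49.3251,80.5987 95.5623,80.5987 95.5623,155.4036 49.3251,155.4036

[3] open run; points: 61.1597,196.6519 75.5220,194.6441 82.3584,194.5957 86.5052,196.1445 92.7989,198.9282

[4] closed run; points: 22.5274,13.9014 81.2412,13.9014 81.2412,67.5413 22.5274,67.5413

<svg xmlns="http://www.w3.org/2000/svg" width="120.9884mm" height="216.1335mm" viewBox="0 0 120.9884 216.1335">
  <polygon points="69.1012,147.7861 84.3877,162.5535 82.3732,183.7123 64.5745,195.3295 44.3945,188.6572 37.0291,168.7196 48.0246,150.5303" fill="none" stroke="#008000"/>
  <polygon points="49.3251,80.5987 95.5623,80.5987 95.5623,155.4036 49.3251,155.4036" fill="none" stroke="#008000"/>
  <polyline points="61.1597,196.6519 75.5220,194.6441 82.3584,194.5957 86.5052,196.1445 92.7989,198.9282" fill="none" stroke="#008000"/>
  <polygon points="22.5274,13.9014 81.2412,13.9014 81.2412,67.5413 22.5274,67.5413" fill="none" stroke="#008000"/>
</svg>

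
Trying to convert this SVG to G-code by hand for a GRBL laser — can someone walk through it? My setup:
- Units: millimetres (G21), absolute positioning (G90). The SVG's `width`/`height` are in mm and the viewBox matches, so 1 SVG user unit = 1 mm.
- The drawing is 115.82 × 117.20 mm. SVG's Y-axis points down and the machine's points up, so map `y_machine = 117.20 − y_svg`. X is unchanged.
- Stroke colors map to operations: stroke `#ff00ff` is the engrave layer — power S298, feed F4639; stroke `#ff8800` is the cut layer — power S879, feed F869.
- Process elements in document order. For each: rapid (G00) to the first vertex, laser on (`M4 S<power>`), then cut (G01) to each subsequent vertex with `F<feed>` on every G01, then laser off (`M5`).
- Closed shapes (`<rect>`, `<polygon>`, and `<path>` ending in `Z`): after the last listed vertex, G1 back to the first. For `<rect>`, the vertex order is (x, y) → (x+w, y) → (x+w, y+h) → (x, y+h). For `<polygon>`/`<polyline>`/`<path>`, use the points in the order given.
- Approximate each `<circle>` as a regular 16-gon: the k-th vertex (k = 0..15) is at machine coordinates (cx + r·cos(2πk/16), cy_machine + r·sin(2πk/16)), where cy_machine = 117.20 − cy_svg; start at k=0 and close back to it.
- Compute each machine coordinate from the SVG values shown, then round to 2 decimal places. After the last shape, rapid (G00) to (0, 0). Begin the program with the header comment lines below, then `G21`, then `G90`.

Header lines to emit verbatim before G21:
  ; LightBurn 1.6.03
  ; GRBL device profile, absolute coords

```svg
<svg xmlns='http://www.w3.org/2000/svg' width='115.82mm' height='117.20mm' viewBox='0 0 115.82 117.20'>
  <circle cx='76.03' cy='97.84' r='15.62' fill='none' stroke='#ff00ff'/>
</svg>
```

; LightBurn 1.6.03
; GRBL device profile, absolute coords
G21
G90
G00 X91.65 Y19.36
M4 S298
G01 X90.46 Y25.34 F4639
G01 X87.08 Y30.41 F4639
G01 X82.01 Y33.79 F4639
G01 X76.03 Y34.98 F4639
G01 X70.05 Y33.79 F4639
G01 X64.98 Y30.41 F4639
G01 X61.60 Y25.34 F4639
G01 X60.41 Y19.36 F4639
G01 X61.60 Y13.38 F4639
G01 X64.98 Y8.31 F4639
G01 X70.05 Y4.93 F4639
G01 X76.03 Y3.74 F4639
G01 X82.01 Y4.93 F4639
G01 X87.08 Y8.31 F4639
G01 X90.46 Y13.38 F4639
G01 X91.65 Y19.36 F4639
M5
G00 X0.00 Y0.00

Since the viewBox matches the mm dimensions, user units are millimetres directly. The only transform is the Y-flip y_m = 117.20 − y_svg.

Shape 1 is a circle drawn with `<circle>`. Its stroke #ff00ff means engrave at S298, F4639. After flipping Y the toolpath is (91.65,19.36) → (90.46,25.34) → (87.08,30.41) → (82.01,33.79) → (76.03,34.98) → (70.05,33.79) → (64.98,30.41) → (61.60,25.34) → (60.41,19.36) → (61.60,13.38) → (64.98,8.31) → (70.05,4.93) → (76.03,3.74) → (82.01,4.93) → (87.08,8.31) → (90.46,13.38) → (91.65,19.36), returning to the start.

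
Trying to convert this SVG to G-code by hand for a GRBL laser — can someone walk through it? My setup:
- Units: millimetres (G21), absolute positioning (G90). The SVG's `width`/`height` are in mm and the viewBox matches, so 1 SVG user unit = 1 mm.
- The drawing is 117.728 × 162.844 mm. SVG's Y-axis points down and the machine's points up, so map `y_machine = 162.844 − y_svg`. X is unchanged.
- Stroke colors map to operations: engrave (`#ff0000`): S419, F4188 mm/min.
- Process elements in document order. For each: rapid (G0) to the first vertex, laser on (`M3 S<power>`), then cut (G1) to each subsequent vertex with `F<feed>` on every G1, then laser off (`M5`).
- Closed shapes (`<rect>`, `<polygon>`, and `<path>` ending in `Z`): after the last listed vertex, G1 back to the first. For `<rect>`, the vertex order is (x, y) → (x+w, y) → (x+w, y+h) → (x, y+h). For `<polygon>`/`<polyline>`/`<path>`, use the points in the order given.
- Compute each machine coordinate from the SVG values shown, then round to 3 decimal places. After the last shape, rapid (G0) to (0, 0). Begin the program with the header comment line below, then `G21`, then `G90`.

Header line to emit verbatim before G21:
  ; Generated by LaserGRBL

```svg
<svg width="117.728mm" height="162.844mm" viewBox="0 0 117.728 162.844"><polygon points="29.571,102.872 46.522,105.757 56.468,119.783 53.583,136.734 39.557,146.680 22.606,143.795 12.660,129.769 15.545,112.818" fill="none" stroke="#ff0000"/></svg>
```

1 u = 1 mm; y_m = 162.844 − y.

[1] `<polygon>` regular polygon, #ff0000→engrave S419 F4188: (29.571,59.972) → (46.522,57.087) → (56.468,43.061) → (53.583,26.110) → (39.557,16.164) → (22.606,19.049) → (12.660,33.075) → (15.545,50.026) → (29.571,59.972) (closed)

; Generated by LaserGRBL
G21
G90
G0 X29.571 Y59.972
M3 S419
G1 X46.522 Y57.087 F4188
G1 X56.468 Y43.061 F4188
G1 X53.583 Y26.110 F4188
G1 X39.557 Y16.164 F4188
G1 X22.606 Y19.049 F4188
G1 X12.660 Y33.075 F4188
G1 X15.545 Y50.026 F4188
G1 X29.571 Y59.972 F4188
M5
G0 X0.000 Y0.000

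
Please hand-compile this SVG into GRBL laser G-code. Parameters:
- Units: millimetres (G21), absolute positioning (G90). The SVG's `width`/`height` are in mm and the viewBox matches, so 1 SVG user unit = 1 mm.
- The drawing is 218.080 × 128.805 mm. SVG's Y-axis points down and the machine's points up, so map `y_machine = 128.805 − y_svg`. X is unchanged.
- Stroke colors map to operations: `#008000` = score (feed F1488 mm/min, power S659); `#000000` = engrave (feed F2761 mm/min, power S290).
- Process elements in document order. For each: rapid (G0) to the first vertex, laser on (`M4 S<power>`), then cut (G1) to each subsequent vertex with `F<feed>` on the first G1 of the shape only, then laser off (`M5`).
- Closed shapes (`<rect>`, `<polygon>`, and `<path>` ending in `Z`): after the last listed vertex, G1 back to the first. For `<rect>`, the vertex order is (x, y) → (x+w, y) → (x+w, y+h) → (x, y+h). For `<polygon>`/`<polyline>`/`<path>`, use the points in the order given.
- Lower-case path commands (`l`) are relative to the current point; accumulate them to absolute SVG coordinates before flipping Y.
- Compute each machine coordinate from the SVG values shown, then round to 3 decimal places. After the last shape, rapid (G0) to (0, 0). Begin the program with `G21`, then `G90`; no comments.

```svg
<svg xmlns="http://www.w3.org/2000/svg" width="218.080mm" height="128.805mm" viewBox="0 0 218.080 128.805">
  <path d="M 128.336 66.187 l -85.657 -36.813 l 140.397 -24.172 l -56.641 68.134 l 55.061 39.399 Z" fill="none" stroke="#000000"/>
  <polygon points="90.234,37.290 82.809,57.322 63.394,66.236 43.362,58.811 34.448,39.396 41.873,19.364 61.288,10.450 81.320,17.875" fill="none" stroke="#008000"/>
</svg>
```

viewBox `0 0 218.080 128.805` with mm width/height → 1 unit = 1 mm. Flip: y_m = 128.805 − y_svg.

**Shape 1** — `<path>` closed polygon, stroke `#000000` → engrave (S290, F2761). Machine vertices: (128.336,62.618) → (42.679,99.431) → (183.076,123.603) → (126.435,55.469) → (181.496,16.070) → (128.336,62.618). Closed: final G1 returns to the first vertex.

**Shape 2** — `<polygon>` regular polygon, stroke `#008000` → score (S659, F1488). Machine vertices: (90.234,91.515) → (82.809,71.483) → (63.394,62.569) → (43.362,69.994) → (34.448,89.409) → (41.873,109.441) → (61.288,118.355) → (81.320,110.930) → (90.234,91.515). Closed: final G1 returns to the first vertex.

G21
G90
G0 X128.336 Y62.618
M4 S290
G1 X42.679 Y99.431 F2761
G1 X183.076 Y123.603
G1 X126.435 Y55.469
G1 X181.496 Y16.070
G1 X128.336 Y62.618
M5
G0 X90.234 Y91.515
M4 S659
G1 X82.809 Y71.483 F1488
G1 X63.394 Y62.569
G1 X43.362 Y69.994
G1 X34.448 Y89.409
G1 X41.873 Y109.441
G1 X61.288 Y118.355
G1 X81.320 Y110.930
G1 X90.234 Y91.515
M5
G0 X0.000 Y0.000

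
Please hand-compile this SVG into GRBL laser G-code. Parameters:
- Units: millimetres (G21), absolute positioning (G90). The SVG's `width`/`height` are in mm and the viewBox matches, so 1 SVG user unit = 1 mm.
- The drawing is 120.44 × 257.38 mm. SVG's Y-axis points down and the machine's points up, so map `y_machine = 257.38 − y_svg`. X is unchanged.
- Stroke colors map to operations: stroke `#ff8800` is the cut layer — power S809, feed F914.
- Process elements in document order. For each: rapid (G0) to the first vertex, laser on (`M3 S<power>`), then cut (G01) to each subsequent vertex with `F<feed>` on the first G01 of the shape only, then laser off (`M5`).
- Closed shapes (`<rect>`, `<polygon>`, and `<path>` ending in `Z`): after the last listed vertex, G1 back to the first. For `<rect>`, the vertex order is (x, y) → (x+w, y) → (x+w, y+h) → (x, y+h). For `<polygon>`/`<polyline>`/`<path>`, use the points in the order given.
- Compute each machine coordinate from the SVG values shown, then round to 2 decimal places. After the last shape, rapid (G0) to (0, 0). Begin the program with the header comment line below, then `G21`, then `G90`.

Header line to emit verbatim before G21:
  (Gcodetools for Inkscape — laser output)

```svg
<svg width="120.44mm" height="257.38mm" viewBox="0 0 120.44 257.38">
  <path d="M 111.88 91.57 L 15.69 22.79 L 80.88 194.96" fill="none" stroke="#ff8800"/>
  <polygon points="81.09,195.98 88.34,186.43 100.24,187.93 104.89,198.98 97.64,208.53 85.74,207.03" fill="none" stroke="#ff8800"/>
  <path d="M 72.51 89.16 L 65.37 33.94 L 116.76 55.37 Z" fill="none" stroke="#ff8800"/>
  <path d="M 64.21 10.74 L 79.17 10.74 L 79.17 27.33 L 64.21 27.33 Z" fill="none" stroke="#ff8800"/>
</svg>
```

viewBox `0 0 120.44 257.38` with mm width/height → 1 unit = 1 mm. Flip: y_m = 257.38 − y_svg.

**Shape 1** — `<path>` open polyline, stroke `#ff8800` → cut (S809, F914). Machine vertices: (111.88,165.81) → (15.69,234.59) → (80.88,62.42). Open path.

**Shape 2** — `<polygon>` regular polygon, stroke `#ff8800` → cut (S809, F914). Machine vertices: (81.09,61.40) → (88.34,70.95) → (100.24,69.45) → (104.89,58.40) → (97.64,48.85) → (85.74,50.35) → (81.09,61.40). Closed: final G1 returns to the first vertex.

**Shape 3** — `<path>` regular polygon, stroke `#ff8800` → cut (S809, F914). Machine vertices: (72.51,168.22) → (65.37,223.44) → (116.76,202.01) → (72.51,168.22). Closed: final G1 returns to the first vertex.

**Shape 4** — `<path>` rectangle, stroke `#ff8800` → cut (S809, F914). Machine vertices: (64.21,246.64) → (79.17,246.64) → (79.17,230.05) → (64.21,230.05) → (64.21,246.64). Closed: final G1 returns to the first vertex.

(Gcodetools for Inkscape — laser output)
G21
G90
G0 X111.88 Y165.81
M3 S809
G01 X15.69 Y234.59 F914
G01 X80.88 Y62.42
M5
G0 X81.09 Y61.40
M3 S809
G01 X88.34 Y70.95 F914
G01 X100.24 Y69.45
G01 X104.89 Y58.40
G01 X97.64 Y48.85
G01 X85.74 Y50.35
G01 X81.09 Y61.40
M5
G0 X72.51 Y168.22
M3 S809
G01 X65.37 Y223.44 F914
G01 X116.76 Y202.01
G01 X72.51 Y168.22
M5
G0 X64.21 Y246.64
M3 S809
G01 X79.17 Y246.64 F914
G01 X79.17 Y230.05
G01 X64.21 Y230.05
G01 X64.21 Y246.64
M5
G0 X0.00 Y0.00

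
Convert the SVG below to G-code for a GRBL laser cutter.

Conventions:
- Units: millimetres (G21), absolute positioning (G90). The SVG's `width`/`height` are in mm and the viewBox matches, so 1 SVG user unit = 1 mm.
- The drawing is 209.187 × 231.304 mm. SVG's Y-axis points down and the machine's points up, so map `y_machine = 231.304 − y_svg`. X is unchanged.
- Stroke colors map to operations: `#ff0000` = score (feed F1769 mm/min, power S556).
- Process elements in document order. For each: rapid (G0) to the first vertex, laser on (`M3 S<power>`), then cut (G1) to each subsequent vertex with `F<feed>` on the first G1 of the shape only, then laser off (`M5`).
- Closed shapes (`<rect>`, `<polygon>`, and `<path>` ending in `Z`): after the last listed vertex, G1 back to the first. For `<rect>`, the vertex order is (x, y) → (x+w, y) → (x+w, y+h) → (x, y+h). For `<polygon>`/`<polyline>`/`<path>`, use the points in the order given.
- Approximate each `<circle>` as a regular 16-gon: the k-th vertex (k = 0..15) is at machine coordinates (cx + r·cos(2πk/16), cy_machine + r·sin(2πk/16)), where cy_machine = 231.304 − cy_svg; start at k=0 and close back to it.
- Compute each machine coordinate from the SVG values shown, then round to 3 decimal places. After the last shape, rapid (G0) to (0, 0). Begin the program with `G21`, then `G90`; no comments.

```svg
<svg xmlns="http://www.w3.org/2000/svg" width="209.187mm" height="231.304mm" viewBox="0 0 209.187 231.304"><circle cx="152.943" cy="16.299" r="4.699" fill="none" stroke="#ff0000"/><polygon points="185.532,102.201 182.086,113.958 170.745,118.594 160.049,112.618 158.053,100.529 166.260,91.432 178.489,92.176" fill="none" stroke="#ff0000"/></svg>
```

viewBox `0 0 209.187 231.304` with mm width/height → 1 unit = 1 mm. Flip: y_m = 231.304 − y_svg.

**Shape 1** — `<circle>` circle, stroke `#ff0000` → score (S556, F1769). Machine vertices: (157.642,215.005) → (157.284,216.803) → (156.266,218.328) → (154.741,219.346) → (152.943,219.704) → (151.145,219.346) → (149.620,218.328) → (148.602,216.803) → (148.244,215.005) → (148.602,213.207) → (149.620,211.682) → (151.145,210.664) → (152.943,210.306) → (154.741,210.664) → (156.266,211.682) → (157.284,213.207) → (157.642,215.005). Closed: final G1 returns to the first vertex.

**Shape 2** — `<polygon>` regular polygon, stroke `#ff0000` → score (S556, F1769). Machine vertices: (185.532,129.103) → (182.086,117.346) → (170.745,112.710) → (160.049,118.686) → (158.053,130.775) → (166.260,139.872) → (178.489,139.128) → (185.532,129.103). Closed: final G1 returns to the first vertex.

G21
G90
G0 X157.642 Y215.005
M3 S556
G1 X157.284 Y216.803 F1769
G1 X156.266 Y218.328
G1 X154.741 Y219.346
G1 X152.943 Y219.704
G1 X151.145 Y219.346
G1 X149.620 Y218.328
G1 X148.602 Y216.803
G1 X148.244 Y215.005
G1 X148.602 Y213.207
G1 X149.620 Y211.682
G1 X151.145 Y210.664
G1 X152.943 Y210.306
G1 X154.741 Y210.664
G1 X156.266 Y211.682
G1 X157.284 Y213.207
G1 X157.642 Y215.005
M5
G0 X185.532 Y129.103
M3 S556
G1 X182.086 Y117.346 F1769
G1 X170.745 Y112.710
G1 X160.049 Y118.686
G1 X158.053 Y130.775
G1 X166.260 Y139.872
G1 X178.489 Y139.128
G1 X185.532 Y129.103
M5
G0 X0.000 Y0.000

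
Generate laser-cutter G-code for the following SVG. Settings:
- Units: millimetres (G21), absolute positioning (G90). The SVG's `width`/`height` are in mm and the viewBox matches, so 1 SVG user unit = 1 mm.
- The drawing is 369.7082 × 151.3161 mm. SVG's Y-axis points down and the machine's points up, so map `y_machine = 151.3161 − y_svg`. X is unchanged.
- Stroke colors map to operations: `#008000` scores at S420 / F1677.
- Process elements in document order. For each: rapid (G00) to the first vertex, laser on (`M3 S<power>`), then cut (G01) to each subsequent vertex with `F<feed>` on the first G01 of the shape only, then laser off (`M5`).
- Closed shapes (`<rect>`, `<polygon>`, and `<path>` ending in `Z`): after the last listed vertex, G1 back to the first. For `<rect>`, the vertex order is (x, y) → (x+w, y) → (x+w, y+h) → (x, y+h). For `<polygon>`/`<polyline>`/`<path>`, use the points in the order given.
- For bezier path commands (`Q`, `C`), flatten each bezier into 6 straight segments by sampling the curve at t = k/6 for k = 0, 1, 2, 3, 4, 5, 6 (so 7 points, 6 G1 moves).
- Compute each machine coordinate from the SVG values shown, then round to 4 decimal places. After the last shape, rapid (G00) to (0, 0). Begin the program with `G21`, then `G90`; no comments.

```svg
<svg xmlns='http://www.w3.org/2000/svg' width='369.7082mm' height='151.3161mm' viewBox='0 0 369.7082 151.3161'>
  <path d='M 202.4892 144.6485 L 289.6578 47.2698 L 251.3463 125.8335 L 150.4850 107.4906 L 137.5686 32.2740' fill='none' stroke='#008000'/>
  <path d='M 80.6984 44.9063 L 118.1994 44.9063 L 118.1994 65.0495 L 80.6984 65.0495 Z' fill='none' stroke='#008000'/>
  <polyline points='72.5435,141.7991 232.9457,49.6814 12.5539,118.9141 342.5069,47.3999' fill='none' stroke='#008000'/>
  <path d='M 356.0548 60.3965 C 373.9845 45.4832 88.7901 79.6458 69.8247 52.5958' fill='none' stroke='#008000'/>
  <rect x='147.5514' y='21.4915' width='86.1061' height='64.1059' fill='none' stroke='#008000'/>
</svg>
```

1 u = 1 mm; y_m = 151.3161 − y.

[1] `<path>` open polyline, #008000→score S420 F1677: (202.4892,6.6676) → (289.6578,104.0463) → (251.3463,25.4826) → (150.4850,43.8255) → (137.5686,119.0421)

[2] `<path>` rectangle, #008000→score S420 F1677: (80.6984,106.4098) → (118.1994,106.4098) → (118.1994,86.2666) → (80.6984,86.2666) → (80.6984,106.4098) (closed)

[3] `<polyline>` open polyline, #008000→score S420 F1677: (72.5435,9.5170) → (232.9457,101.6347) → (12.5539,32.4020) → (342.5069,103.9162)

[4] `<path>` cubic bezier, #008000→score S420 F1677: (356.0548,90.9196) → (342.3952,94.7972) → (294.0303,93.5590) → (226.7754,90.2687) → (156.4459,87.9897) → (98.8573,89.7858) → (69.8247,98.7203)

[5] `<rect>` rectangle, #008000→score S420 F1677: (147.5514,129.8246) → (233.6575,129.8246) → (233.6575,65.7187) → (147.5514,65.7187) → (147.5514,129.8246) (closed)

G21
G90
G00 X202.4892 Y6.6676
M3 S420
G01 X289.6578 Y104.0463 F1677
G01 X251.3463 Y25.4826
G01 X150.4850 Y43.8255
G01 X137.5686 Y119.0421
M5
G00 X80.6984 Y106.4098
M3 S420
G01 X118.1994 Y106.4098 F1677
G01 X118.1994 Y86.2666
G01 X80.6984 Y86.2666
G01 X80.6984 Y106.4098
M5
G00 X72.5435 Y9.5170
M3 S420
G01 X232.9457 Y101.6347 F1677
G01 X12.5539 Y32.4020
G01 X342.5069 Y103.9162
M5
G00 X356.0548 Y90.9196
M3 S420
G01 X342.3952 Y94.7972 F1677
G01 X294.0303 Y93.5590
G01 X226.7754 Y90.2687
G01 X156.4459 Y87.9897
G01 X98.8573 Y89.7858
G01 X69.8247 Y98.7203
M5
G00 X147.5514 Y129.8246
M3 S420
G01 X233.6575 Y129.8246 F1677
G01 X233.6575 Y65.7187
G01 X147.5514 Y65.7187
G01 X147.5514 Y129.8246
M5
G00 X0.0000 Y0.0000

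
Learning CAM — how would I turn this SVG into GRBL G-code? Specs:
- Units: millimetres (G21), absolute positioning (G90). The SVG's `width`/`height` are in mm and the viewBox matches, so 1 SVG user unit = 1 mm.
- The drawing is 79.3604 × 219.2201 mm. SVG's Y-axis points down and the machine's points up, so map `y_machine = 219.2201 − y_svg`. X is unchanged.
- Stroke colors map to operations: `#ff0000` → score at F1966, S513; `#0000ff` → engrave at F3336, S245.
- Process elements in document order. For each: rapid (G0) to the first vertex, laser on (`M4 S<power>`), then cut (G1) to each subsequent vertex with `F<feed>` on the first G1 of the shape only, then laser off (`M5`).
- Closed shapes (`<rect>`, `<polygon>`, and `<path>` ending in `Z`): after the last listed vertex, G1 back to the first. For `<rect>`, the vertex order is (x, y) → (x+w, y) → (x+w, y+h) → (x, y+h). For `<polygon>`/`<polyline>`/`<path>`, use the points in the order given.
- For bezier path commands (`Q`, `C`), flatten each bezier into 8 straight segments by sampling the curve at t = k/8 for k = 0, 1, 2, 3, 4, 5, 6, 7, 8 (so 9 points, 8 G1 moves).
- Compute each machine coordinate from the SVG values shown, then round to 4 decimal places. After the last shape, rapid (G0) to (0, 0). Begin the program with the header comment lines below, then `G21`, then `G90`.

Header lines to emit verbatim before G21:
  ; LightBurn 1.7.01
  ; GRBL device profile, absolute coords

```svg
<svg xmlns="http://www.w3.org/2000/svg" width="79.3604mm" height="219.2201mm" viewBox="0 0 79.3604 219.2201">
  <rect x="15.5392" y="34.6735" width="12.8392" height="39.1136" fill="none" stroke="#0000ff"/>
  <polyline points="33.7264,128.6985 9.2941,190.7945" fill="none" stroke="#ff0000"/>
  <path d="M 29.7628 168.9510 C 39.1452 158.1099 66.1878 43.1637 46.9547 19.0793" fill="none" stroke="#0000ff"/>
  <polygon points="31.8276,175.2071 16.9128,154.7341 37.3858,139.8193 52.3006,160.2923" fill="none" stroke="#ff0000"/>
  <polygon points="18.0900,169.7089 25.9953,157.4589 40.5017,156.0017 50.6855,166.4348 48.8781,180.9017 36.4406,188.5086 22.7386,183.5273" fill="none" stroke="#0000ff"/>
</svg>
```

; LightBurn 1.7.01
; GRBL device profile, absolute coords
G21
G90
G0 X15.5392 Y184.5466
M4 S245
G1 X28.3784 Y184.5466 F3336
G1 X28.3784 Y145.4330
G1 X15.5392 Y145.4330
G1 X15.5392 Y184.5466
M5
G0 X33.7264 Y90.5216
M4 S513
G1 X9.2941 Y28.4256 F1966
M5
G0 X29.7628 Y50.2691
M4 S245
G1 X33.9841 Y58.8336 F3336
G1 X39.1119 Y74.8733
G1 X44.3968 Y96.1032
G1 X49.0896 Y120.2387
G1 X52.4410 Y144.9950
G1 X53.7018 Y168.0873
G1 X52.1228 Y187.2308
G1 X46.9547 Y200.1408
M5
G0 X31.8276 Y44.0130
M4 S513
G1 X16.9128 Y64.4860 F1966
G1 X37.3858 Y79.4008
G1 X52.3006 Y58.9278
G1 X31.8276 Y44.0130
M5
G0 X18.0900 Y49.5112
M4 S245
G1 X25.9953 Y61.7612 F3336
G1 X40.5017 Y63.2184
G1 X50.6855 Y52.7853
G1 X48.8781 Y38.3184
G1 X36.4406 Y30.7115
G1 X22.7386 Y35.6928
G1 X18.0900 Y49.5112
M5
G0 X0.0000 Y0.0000

viewBox `0 0 79.3604 219.2201` with mm width/height → 1 unit = 1 mm. Flip: y_m = 219.2201 − y_svg.

**Shape 1** — `<rect>` rectangle, stroke `#0000ff` → engrave (S245, F3336). Machine vertices: (15.5392,184.5466) → (28.3784,184.5466) → (28.3784,145.4330) → (15.5392,145.4330) → (15.5392,184.5466). Closed: final G1 returns to the first vertex.

**Shape 2** — `<polyline>` line segment, stroke `#ff0000` → score (S513, F1966). Machine vertices: (33.7264,90.5216) → (9.2941,28.4256). Open path.

**Shape 3** — `<path>` cubic bezier, stroke `#0000ff` → engrave (S245, F3336). Control points (SVG): P0=(29.7628,168.9510), P1=(39.1452,158.1099), P2=(66.1878,43.1637), P3=(46.9547,19.0793); sampled at t=k/8. Machine vertices: (29.7628,50.2691) → (33.9841,58.8336) → (39.1119,74.8733) → (44.3968,96.1032) → (49.0896,120.2387) → (52.4410,144.9950) → (53.7018,168.0873) → (52.1228,187.2308) → (46.9547,200.1408). Open path.

**Shape 4** — `<polygon>` regular polygon, stroke `#ff0000` → score (S513, F1966). Machine vertices: (31.8276,44.0130) → (16.9128,64.4860) → (37.3858,79.4008) → (52.3006,58.9278) → (31.8276,44.0130). Closed: final G1 returns to the first vertex.

**Shape 5** — `<polygon>` regular polygon, stroke `#0000ff` → engrave (S245, F3336). Machine vertices: (18.0900,49.5112) → (25.9953,61.7612) → (40.5017,63.2184) → (50.6855,52.7853) → (48.8781,38.3184) → (36.4406,30.7115) → (22.7386,35.6928) → (18.0900,49.5112). Closed: final G1 returns to the first vertex.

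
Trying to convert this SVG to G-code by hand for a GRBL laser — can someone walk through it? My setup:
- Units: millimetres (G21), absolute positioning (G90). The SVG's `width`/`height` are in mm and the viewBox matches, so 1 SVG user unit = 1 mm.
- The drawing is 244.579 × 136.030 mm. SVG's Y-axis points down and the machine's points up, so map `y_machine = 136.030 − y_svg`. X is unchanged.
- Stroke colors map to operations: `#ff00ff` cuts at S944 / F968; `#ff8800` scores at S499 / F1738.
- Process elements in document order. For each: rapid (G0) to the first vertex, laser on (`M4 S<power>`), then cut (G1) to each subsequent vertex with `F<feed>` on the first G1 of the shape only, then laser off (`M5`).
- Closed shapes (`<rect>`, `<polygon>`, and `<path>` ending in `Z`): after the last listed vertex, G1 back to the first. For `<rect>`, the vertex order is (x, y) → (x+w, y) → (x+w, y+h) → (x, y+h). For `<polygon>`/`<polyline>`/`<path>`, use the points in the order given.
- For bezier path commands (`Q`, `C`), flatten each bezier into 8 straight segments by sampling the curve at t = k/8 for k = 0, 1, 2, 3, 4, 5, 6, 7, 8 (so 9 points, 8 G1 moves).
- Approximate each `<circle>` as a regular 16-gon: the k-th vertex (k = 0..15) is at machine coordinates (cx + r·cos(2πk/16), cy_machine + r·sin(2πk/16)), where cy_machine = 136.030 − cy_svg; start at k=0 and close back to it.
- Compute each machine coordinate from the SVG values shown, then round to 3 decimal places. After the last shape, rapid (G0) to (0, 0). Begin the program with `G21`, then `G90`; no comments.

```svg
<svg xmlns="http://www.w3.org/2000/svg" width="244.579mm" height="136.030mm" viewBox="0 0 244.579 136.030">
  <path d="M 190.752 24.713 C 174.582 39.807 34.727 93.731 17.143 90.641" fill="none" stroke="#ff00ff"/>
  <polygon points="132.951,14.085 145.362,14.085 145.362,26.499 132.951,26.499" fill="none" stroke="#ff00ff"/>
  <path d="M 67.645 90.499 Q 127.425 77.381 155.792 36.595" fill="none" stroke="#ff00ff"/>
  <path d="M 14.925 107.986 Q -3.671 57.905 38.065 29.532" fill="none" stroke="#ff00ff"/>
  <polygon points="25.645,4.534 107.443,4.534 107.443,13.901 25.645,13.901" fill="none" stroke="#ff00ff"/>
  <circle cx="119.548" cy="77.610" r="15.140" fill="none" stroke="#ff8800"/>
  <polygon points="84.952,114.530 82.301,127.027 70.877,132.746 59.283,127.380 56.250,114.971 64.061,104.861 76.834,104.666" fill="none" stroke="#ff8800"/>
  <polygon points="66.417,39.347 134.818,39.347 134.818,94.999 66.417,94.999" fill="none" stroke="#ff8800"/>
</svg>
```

G21
G90
G0 X190.752 Y111.317
M4 S944
G1 X179.371 Y104.024 F968
G1 X159.277 Y94.213
G1 X133.351 Y83.009
G1 X104.478 Y71.534
G1 X75.538 Y60.911
G1 X49.414 Y52.264
G1 X28.988 Y46.716
G1 X17.143 Y45.389
M5
G0 X132.951 Y121.945
M4 S944
G1 X145.362 Y121.945 F968
G1 X145.362 Y109.531
G1 X132.951 Y109.531
G1 X132.951 Y121.945
M5
G0 X67.645 Y45.531
M4 S944
G1 X82.099 Y49.243 F968
G1 X95.572 Y53.819
G1 X108.063 Y59.260
G1 X119.572 Y65.566
G1 X130.099 Y72.736
G1 X139.645 Y80.771
G1 X148.209 Y89.671
G1 X155.792 Y99.435
M5
G0 X14.925 Y28.044
M4 S944
G1 X11.219 Y40.225 F968
G1 X9.398 Y51.728
G1 X9.462 Y62.552
G1 X11.412 Y72.698
G1 X15.247 Y82.166
G1 X20.968 Y90.955
G1 X28.574 Y99.066
G1 X38.065 Y106.498
M5
G0 X25.645 Y131.496
M4 S944
G1 X107.443 Y131.496 F968
G1 X107.443 Y122.129
G1 X25.645 Y122.129
G1 X25.645 Y131.496
M5
G0 X134.688 Y58.420
M4 S499
G1 X133.536 Y64.214 F1738
G1 X130.254 Y69.126
G1 X125.342 Y72.408
G1 X119.548 Y73.560
G1 X113.754 Y72.408
G1 X108.842 Y69.126
G1 X105.560 Y64.214
G1 X104.408 Y58.420
G1 X105.560 Y52.626
G1 X108.842 Y47.714
G1 X113.754 Y44.432
G1 X119.548 Y43.280
G1 X125.342 Y44.432
G1 X130.254 Y47.714
G1 X133.536 Y52.626
G1 X134.688 Y58.420
M5
G0 X84.952 Y21.500
M4 S499
G1 X82.301 Y9.003 F1738
G1 X70.877 Y3.284
G1 X59.283 Y8.650
G1 X56.250 Y21.059
G1 X64.061 Y31.169
G1 X76.834 Y31.364
G1 X84.952 Y21.500
M5
G0 X66.417 Y96.683
M4 S499
G1 X134.818 Y96.683 F1738
G1 X134.818 Y41.031
G1 X66.417 Y41.031
G1 X66.417 Y96.683
M5
G0 X0.000 Y0.000

1 u = 1 mm; y_m = 136.030 − y.

[1] `<path>` cubic bezier, #ff00ff→cut S944 F968: (190.752,111.317) → (179.371,104.024) → (159.277,94.213) → (133.351,83.009) → (104.478,71.534) → (75.538,60.911) → (49.414,52.264) → (28.988,46.716) → (17.143,45.389)

[2] `<polygon>` rectangle, #ff00ff→cut S944 F968: (132.951,121.945) → (145.362,121.945) → (145.362,109.531) → (132.951,109.531) → (132.951,121.945) (closed)

[3] `<path>` quadratic bezier, #ff00ff→cut S944 F968: (67.645,45.531) → (82.099,49.243) → (95.572,53.819) → (108.063,59.260) → (119.572,65.566) → (130.099,72.736) → (139.645,80.771) → (148.209,89.671) → (155.792,99.435)

[4] `<path>` quadratic bezier, #ff00ff→cut S944 F968: (14.925,28.044) → (11.219,40.225) → (9.398,51.728) → (9.462,62.552) → (11.412,72.698) → (15.247,82.166) → (20.968,90.955) → (28.574,99.066) → (38.065,106.498)

[5] `<polygon>` rectangle, #ff00ff→cut S944 F968: (25.645,131.496) → (107.443,131.496) → (107.443,122.129) → (25.645,122.129) → (25.645,131.496) (closed)

[6] `<circle>` circle, #ff8800→score S499 F1738: (134.688,58.420) → (133.536,64.214) → (130.254,69.126) → (125.342,72.408) → (119.548,73.560) → (113.754,72.408) → (108.842,69.126) → (105.560,64.214) → (104.408,58.420) → (105.560,52.626) → (108.842,47.714) → (113.754,44.432) → (119.548,43.280) → (125.342,44.432) → (130.254,47.714) → (133.536,52.626) → (134.688,58.420) (closed)

[7] `<polygon>` regular polygon, #ff8800→score S499 F1738: (84.952,21.500) → (82.301,9.003) → (70.877,3.284) → (59.283,8.650) → (56.250,21.059) → (64.061,31.169) → (76.834,31.364) → (84.952,21.500) (closed)

[8] `<polygon>` rectangle, #ff8800→score S499 F1738: (66.417,96.683) → (134.818,96.683) → (134.818,41.031) → (66.417,41.031) → (66.417,96.683) (closed)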